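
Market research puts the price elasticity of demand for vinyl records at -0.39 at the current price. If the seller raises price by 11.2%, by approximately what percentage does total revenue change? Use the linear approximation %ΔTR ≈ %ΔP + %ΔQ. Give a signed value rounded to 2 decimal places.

+6.83%

%ΔQ ≈ Ed × %ΔP = (-0.39) × (+11.2%) = -4.3680%
%ΔTR ≈ %ΔP + %ΔQ = (+11.2%) + (-4.3680%) = +6.8320%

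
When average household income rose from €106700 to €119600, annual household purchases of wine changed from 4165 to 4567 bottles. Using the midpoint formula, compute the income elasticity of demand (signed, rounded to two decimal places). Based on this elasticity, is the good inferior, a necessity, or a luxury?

%ΔQ = (4567 − 4165)/[( 4165 + 4567)/2] = 402/4366 = 0.092075…
%ΔIncome = (119600 − 106700)/[( 106700 + 119600)/2] = 12900/113150 = 0.114007…
E_income = (402/4366) / (12900/113150) = 0.8076…
0 < E_income < 1 ⇒ normal good, necessity.

0.81; necessity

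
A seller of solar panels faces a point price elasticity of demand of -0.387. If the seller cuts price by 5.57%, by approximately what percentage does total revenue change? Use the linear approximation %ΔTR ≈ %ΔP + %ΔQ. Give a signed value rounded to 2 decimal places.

-3.41%

%ΔQ ≈ Ed × %ΔP = (-0.387) × (-5.57%) = +2.1556%
%ΔTR ≈ %ΔP + %ΔQ = (-5.57%) + (+2.1556%) = -3.4144%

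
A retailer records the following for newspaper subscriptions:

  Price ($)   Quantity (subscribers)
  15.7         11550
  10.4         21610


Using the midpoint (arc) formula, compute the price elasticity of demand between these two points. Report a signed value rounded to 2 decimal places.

%ΔQ = (21610 − 11550) / [(11550 + 21610)/2] = 10060/16580 = 0.606755…
%ΔP = (10.4 − 15.7) / [(15.7 + 10.4)/2] = -5.3/13.05 = -0.406130…
Arc Ed = %ΔQ / %ΔP = (10060/16580) / (-5.3/13.05) = -1.4939…

-1.49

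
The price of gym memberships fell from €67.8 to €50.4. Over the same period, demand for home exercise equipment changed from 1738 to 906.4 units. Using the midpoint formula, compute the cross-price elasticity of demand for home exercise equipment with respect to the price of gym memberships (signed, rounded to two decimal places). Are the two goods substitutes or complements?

%ΔQ_{home exercise equipment} = (906.4 − 1738)/avg = -831.6/1322.2 = -0.628951…
%ΔP_{gym memberships} = (50.4 − 67.8)/avg = -17.4/59.1 = -0.294416…
E_cross = (-831.6/1322.2) / (-17.4/59.1) = 2.1362…
E_cross > 0 ⇒ the goods are substitutes.

2.14; substitutes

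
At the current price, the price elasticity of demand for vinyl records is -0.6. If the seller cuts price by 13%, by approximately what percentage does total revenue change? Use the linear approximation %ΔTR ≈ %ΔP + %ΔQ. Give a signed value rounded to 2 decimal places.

-5.20%

%ΔQ ≈ Ed × %ΔP = (-0.6) × (-13%) = +7.8000%
%ΔTR ≈ %ΔP + %ΔQ = (-13%) + (+7.8000%) = -5.2000%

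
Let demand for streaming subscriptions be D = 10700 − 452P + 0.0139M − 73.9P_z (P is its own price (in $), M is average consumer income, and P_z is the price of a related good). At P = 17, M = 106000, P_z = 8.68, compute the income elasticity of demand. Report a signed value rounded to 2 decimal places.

At the given values, D = 10700 − 452(17) + 0.0139(106000) − 73.9(8.68) = 3847.948.
∂D/∂M = 0.0139.
E = (0.0139) × (106000/3847.948) = 0.3829…

0.38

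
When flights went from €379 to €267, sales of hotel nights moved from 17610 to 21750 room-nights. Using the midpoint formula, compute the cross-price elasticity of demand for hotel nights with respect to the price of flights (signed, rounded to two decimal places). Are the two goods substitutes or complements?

-0.61; complements

%ΔQ_{hotel nights} = (21750 − 17610)/avg = 4140/19680 = 0.210365…
%ΔP_{flights} = (267 − 379)/avg = -112/323 = -0.346749…
E_cross = (4140/19680) / (-112/323) = -0.6066…
E_cross < 0 ⇒ the goods are complements.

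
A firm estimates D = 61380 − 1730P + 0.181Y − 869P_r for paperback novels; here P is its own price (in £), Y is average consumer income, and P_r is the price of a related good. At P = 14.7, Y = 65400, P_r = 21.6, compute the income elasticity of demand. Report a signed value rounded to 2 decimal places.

At the given values, D = 61380 − 1730(14.7) + 0.181(65400) − 869(21.6) = 29016.
∂D/∂Y = 0.181.
E = (0.181) × (65400/29016) = 0.4079…

0.41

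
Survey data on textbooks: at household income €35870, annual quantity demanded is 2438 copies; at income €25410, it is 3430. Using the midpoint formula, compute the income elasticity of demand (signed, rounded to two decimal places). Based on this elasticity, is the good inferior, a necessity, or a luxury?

-0.99; inferior

%ΔQ = (3430 − 2438)/[( 2438 + 3430)/2] = 992/2934 = 0.338104…
%ΔIncome = (25410 − 35870)/[( 35870 + 25410)/2] = -10460/30640 = -0.341383…
E_income = (992/2934) / (-10460/30640) = -0.9903…
E_income < 0 ⇒ inferior good.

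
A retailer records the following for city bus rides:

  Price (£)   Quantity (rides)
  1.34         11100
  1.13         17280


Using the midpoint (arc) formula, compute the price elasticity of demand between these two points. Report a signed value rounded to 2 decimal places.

-2.56

%ΔQ = (17280 − 11100) / [(11100 + 17280)/2] = 6180/14190 = 0.435517…
%ΔP = (1.13 − 1.34) / [(1.34 + 1.13)/2] = -0.21/1.235 = -0.170040…
Arc Ed = %ΔQ / %ΔP = (6180/14190) / (-0.21/1.235) = -2.5612…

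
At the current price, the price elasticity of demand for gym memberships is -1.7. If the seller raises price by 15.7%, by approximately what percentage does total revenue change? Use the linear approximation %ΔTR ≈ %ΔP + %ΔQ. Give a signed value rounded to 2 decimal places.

-10.99%

%ΔQ ≈ Ed × %ΔP = (-1.7) × (+15.7%) = -26.6900%
%ΔTR ≈ %ΔP + %ΔQ = (+15.7%) + (-26.6900%) = -10.9900%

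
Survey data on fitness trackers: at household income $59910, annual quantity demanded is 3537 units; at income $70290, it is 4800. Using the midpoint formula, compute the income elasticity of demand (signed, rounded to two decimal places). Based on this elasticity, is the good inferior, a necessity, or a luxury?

1.90; luxury

%ΔQ = (4800 − 3537)/[( 3537 + 4800)/2] = 1263/4168.5 = 0.302986…
%ΔIncome = (70290 − 59910)/[( 59910 + 70290)/2] = 10380/65100 = 0.159447…
E_income = (1263/4168.5) / (10380/65100) = 1.9002…
E_income > 1 ⇒ normal good, luxury.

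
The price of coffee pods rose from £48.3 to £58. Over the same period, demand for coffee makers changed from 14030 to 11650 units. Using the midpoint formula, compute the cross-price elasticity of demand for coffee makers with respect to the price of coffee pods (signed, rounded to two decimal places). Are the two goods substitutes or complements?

-1.02; complements

%ΔQ_{coffee makers} = (11650 − 14030)/avg = -2380/12840 = -0.185358…
%ΔP_{coffee pods} = (58 − 48.3)/avg = 9.7/53.15 = 0.182502…
E_cross = (-2380/12840) / (9.7/53.15) = -1.0156…
E_cross < 0 ⇒ the goods are complements.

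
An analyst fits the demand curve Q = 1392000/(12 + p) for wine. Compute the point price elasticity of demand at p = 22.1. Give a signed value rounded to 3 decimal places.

-0.648

dQ/dp = −1392000/(12 + p)² = -1197.1. At p = 22.1, Q = 40821.1.
Ed = (dQ/dp)·(p/Q) = (-1197.1) × (22.1/40821.1) = -0.64809…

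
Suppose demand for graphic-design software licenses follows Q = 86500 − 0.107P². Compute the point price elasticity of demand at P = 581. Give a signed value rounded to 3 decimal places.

-1.434

dQ/dP = −2·0.107·P = -124.334. At P = 581, Q = 50380.973.
Ed = (dQ/dP)·(P/Q) = (-124.334) × (581/50380.973) = -1.43383…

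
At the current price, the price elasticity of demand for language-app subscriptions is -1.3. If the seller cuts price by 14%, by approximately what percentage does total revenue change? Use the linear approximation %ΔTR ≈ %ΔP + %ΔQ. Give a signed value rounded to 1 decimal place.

+4.2%

%ΔQ ≈ Ed × %ΔP = (-1.3) × (-14%) = +18.2000%
%ΔTR ≈ %ΔP + %ΔQ = (-14%) + (+18.2000%) = +4.2000%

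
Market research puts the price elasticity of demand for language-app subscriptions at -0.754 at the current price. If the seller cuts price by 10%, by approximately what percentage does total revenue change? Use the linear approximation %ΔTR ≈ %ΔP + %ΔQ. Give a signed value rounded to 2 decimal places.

%ΔQ ≈ Ed × %ΔP = (-0.754) × (-10%) = +7.5400%
%ΔTR ≈ %ΔP + %ΔQ = (-10%) + (+7.5400%) = -2.4600%

-2.46%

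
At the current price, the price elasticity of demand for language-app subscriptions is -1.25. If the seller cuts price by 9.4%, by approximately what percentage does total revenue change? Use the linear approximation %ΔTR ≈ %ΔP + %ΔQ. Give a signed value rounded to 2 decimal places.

%ΔQ ≈ Ed × %ΔP = (-1.25) × (-9.4%) = +11.7500%
%ΔTR ≈ %ΔP + %ΔQ = (-9.4%) + (+11.7500%) = +2.3500%

+2.35%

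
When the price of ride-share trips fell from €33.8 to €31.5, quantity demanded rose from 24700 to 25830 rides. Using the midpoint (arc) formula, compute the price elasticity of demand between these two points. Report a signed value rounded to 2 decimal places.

-0.63

%ΔQ = (25830 − 24700) / [(24700 + 25830)/2] = 1130/25265 = 0.044725…
%ΔP = (31.5 − 33.8) / [(33.8 + 31.5)/2] = -2.3/32.65 = -0.070444…
Arc Ed = %ΔQ / %ΔP = (1130/25265) / (-2.3/32.65) = -0.6349…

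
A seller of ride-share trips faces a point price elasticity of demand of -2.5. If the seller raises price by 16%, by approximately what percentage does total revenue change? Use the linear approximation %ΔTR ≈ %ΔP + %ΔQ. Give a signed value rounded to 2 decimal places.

-24.00%

%ΔQ ≈ Ed × %ΔP = (-2.5) × (+16%) = -40.0000%
%ΔTR ≈ %ΔP + %ΔQ = (+16%) + (-40.0000%) = -24.0000%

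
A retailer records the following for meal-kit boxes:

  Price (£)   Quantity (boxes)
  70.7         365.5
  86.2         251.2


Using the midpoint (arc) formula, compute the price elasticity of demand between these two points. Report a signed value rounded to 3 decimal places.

-1.876

%ΔQ = (251.2 − 365.5) / [(365.5 + 251.2)/2] = -114.3/308.35 = -0.370682…
%ΔP = (86.2 − 70.7) / [(70.7 + 86.2)/2] = 15.5/78.45 = 0.197578…
Arc Ed = %ΔQ / %ΔP = (-114.3/308.35) / (15.5/78.45) = -1.87613…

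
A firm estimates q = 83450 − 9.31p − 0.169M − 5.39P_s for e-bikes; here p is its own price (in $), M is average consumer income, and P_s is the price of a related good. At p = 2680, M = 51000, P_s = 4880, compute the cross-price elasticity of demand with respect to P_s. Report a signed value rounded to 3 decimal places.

At the given values, q = 83450 − 9.31(2680) − 0.169(51000) − 5.39(4880) = 23577.
∂q/∂P_s = -5.39.
E = (-5.39) × (4880/23577) = -1.11562…

-1.116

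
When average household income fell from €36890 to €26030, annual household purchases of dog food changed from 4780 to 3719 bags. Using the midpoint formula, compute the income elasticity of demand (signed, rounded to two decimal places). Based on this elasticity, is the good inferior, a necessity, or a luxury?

%ΔQ = (3719 − 4780)/[( 4780 + 3719)/2] = -1061/4249.5 = -0.249676…
%ΔIncome = (26030 − 36890)/[( 36890 + 26030)/2] = -10860/31460 = -0.345200…
E_income = (-1061/4249.5) / (-10860/31460) = 0.7232…
0 < E_income < 1 ⇒ normal good, necessity.

0.72; necessity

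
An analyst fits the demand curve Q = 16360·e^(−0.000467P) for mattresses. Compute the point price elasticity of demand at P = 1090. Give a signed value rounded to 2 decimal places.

-0.51

dQ/dP = −0.000467·Q = -4.59231. At P = 1090, Q = 9833.64.
Ed = (dQ/dP)·(P/Q) = (-4.59231) × (1090/9833.64) = -0.5090…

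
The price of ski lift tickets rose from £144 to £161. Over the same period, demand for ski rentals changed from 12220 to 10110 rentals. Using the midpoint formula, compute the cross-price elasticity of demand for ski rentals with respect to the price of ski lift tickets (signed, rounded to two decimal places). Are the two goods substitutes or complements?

-1.70; complements

%ΔQ_{ski rentals} = (10110 − 12220)/avg = -2110/11165 = -0.188983…
%ΔP_{ski lift tickets} = (161 − 144)/avg = 17/152.5 = 0.111475…
E_cross = (-2110/11165) / (17/152.5) = -1.6952…
E_cross < 0 ⇒ the goods are complements.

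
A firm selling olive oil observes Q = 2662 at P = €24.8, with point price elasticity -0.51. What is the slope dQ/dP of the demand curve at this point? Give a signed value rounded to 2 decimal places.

Ed = (dQ/dP)·(P/Q) ⇒ dQ/dP = Ed·Q/P = (-0.51)·2662/24.8 = -54.7427…

-54.74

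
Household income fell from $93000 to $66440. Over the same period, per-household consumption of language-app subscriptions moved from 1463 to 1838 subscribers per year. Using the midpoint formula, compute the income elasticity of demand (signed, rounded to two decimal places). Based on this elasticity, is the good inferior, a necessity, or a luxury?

%ΔQ = (1838 − 1463)/[( 1463 + 1838)/2] = 375/1650.5 = 0.227203…
%ΔIncome = (66440 − 93000)/[( 93000 + 66440)/2] = -26560/79720 = -0.333166…
E_income = (375/1650.5) / (-26560/79720) = -0.6819…
E_income < 0 ⇒ inferior good.

-0.68; inferior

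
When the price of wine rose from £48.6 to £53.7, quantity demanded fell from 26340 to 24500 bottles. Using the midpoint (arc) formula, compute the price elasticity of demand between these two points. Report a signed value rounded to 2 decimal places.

-0.73

%ΔQ = (24500 − 26340) / [(26340 + 24500)/2] = -1840/25420 = -0.072383…
%ΔP = (53.7 − 48.6) / [(48.6 + 53.7)/2] = 5.1/51.15 = 0.099706…
Arc Ed = %ΔQ / %ΔP = (-1840/25420) / (5.1/51.15) = -0.7259…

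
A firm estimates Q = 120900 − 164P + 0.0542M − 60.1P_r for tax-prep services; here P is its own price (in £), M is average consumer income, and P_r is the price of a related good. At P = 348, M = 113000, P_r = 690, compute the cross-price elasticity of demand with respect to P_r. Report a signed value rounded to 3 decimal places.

At the given values, Q = 120900 − 164(348) + 0.0542(113000) − 60.1(690) = 28483.6.
∂Q/∂P_r = -60.1.
E = (-60.1) × (690/28483.6) = -1.45589…

-1.456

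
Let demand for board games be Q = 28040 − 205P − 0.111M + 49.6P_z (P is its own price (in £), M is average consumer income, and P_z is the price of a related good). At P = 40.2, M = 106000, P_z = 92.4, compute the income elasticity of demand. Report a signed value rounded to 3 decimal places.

-0.933

At the given values, Q = 28040 − 205(40.2) − 0.111(106000) + 49.6(92.4) = 12616.04.
∂Q/∂M = -0.111.
E = (-0.111) × (106000/12616.04) = -0.93262…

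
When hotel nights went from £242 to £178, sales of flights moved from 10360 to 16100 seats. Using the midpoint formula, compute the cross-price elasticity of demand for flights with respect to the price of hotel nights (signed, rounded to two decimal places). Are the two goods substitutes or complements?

%ΔQ_{flights} = (16100 − 10360)/avg = 5740/13230 = 0.433862…
%ΔP_{hotel nights} = (178 − 242)/avg = -64/210 = -0.304761…
E_cross = (5740/13230) / (-64/210) = -1.4236…
E_cross < 0 ⇒ the goods are complements.

-1.42; complements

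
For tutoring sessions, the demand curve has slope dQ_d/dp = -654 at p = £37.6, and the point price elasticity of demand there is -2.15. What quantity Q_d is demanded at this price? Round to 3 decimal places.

11437.395

Ed = (dQ_d/dp)·(p/Q_d) ⇒ Q_d = (dQ_d/dp)·p/Ed = (-654)·37.6/(-2.15) = 11437.39534…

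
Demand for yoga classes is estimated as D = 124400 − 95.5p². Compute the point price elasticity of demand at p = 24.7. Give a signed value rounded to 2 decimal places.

-1.76

dD/dp = −2·95.5·p = -4717.7. At p = 24.7, D = 66136.405.
Ed = (dD/dp)·(p/D) = (-4717.7) × (24.7/66136.405) = -1.7619…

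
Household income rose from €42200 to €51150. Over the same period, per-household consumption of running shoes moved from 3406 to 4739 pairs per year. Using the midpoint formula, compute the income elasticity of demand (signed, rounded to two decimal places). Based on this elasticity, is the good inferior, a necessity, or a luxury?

1.71; luxury

%ΔQ = (4739 − 3406)/[( 3406 + 4739)/2] = 1333/4072.5 = 0.327317…
%ΔIncome = (51150 − 42200)/[( 42200 + 51150)/2] = 8950/46675 = 0.191751…
E_income = (1333/4072.5) / (8950/46675) = 1.7069…
E_income > 1 ⇒ normal good, luxury.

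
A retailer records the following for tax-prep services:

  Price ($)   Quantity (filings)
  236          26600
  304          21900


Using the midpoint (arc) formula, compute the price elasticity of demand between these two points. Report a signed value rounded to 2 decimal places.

-0.77

%ΔQ = (21900 − 26600) / [(26600 + 21900)/2] = -4700/24250 = -0.193814…
%ΔP = (304 − 236) / [(236 + 304)/2] = 68/270 = 0.251851…
Arc Ed = %ΔQ / %ΔP = (-4700/24250) / (68/270) = -0.7695…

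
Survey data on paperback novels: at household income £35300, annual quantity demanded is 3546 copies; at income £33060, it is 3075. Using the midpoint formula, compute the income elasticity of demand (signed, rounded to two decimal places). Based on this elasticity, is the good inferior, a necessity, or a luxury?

%ΔQ = (3075 − 3546)/[( 3546 + 3075)/2] = -471/3310.5 = -0.142274…
%ΔIncome = (33060 − 35300)/[( 35300 + 33060)/2] = -2240/34180 = -0.065535…
E_income = (-471/3310.5) / (-2240/34180) = 2.1709…
E_income > 1 ⇒ normal good, luxury.

2.17; luxury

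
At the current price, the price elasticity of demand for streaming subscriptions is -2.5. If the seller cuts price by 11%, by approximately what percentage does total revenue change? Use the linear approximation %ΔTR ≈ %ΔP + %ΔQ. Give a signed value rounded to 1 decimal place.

%ΔQ ≈ Ed × %ΔP = (-2.5) × (-11%) = +27.5000%
%ΔTR ≈ %ΔP + %ΔQ = (-11%) + (+27.5000%) = +16.5000%

+16.5%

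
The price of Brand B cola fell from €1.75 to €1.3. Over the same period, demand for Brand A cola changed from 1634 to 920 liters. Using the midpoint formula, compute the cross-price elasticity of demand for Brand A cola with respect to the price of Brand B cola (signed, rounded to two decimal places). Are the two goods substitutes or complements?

1.89; substitutes

%ΔQ_{Brand A cola} = (920 − 1634)/avg = -714/1277 = -0.559122…
%ΔP_{Brand B cola} = (1.3 − 1.75)/avg = -0.45/1.525 = -0.295081…
E_cross = (-714/1277) / (-0.45/1.525) = 1.8948…
E_cross > 0 ⇒ the goods are substitutes.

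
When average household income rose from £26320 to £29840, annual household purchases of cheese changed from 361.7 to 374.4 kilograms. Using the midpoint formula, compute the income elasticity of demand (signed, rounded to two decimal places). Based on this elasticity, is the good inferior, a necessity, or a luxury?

0.28; necessity

%ΔQ = (374.4 − 361.7)/[( 361.7 + 374.4)/2] = 12.7/368.05 = 0.034506…
%ΔIncome = (29840 − 26320)/[( 26320 + 29840)/2] = 3520/28080 = 0.125356…
E_income = (12.7/368.05) / (3520/28080) = 0.2752…
0 < E_income < 1 ⇒ normal good, necessity.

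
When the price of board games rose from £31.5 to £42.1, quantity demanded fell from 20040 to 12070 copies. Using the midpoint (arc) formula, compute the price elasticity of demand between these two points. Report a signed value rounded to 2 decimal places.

-1.72

%ΔQ = (12070 − 20040) / [(20040 + 12070)/2] = -7970/16055 = -0.496418…
%ΔP = (42.1 − 31.5) / [(31.5 + 42.1)/2] = 10.6/36.8 = 0.288043…
Arc Ed = %ΔQ / %ΔP = (-7970/16055) / (10.6/36.8) = -1.7234…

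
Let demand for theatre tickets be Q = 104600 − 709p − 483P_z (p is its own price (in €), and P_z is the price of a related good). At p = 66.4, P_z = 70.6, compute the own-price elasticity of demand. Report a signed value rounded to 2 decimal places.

At the given values, Q = 104600 − 709(66.4) − 483(70.6) = 23422.6.
∂Q/∂p = −709.
E = (-709) × (66.4/23422.6) = -2.0099…

-2.01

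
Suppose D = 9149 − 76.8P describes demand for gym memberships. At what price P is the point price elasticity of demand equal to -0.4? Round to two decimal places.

Ed = −76.8P/(9149 − 76.8P). Set this equal to -0.4:
76.8P = 0.4·(9149 − 76.8P) ⇒ 76.8P(1 + 0.4) = 0.4·9149
P = 0.4·9149 / (76.8·1.4) = 34.0364…

34.04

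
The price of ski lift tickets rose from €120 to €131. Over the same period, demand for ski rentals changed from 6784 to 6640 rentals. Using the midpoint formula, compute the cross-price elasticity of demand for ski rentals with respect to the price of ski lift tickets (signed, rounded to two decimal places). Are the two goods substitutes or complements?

-0.24; complements

%ΔQ_{ski rentals} = (6640 − 6784)/avg = -144/6712 = -0.021454…
%ΔP_{ski lift tickets} = (131 − 120)/avg = 11/125.5 = 0.087649…
E_cross = (-144/6712) / (11/125.5) = -0.2447…
E_cross < 0 ⇒ the goods are complements.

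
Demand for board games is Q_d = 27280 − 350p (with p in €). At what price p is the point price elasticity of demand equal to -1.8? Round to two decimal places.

Ed = −350p/(27280 − 350p). Set this equal to -1.8:
350p = 1.8·(27280 − 350p) ⇒ 350p(1 + 1.8) = 1.8·27280
p = 1.8·27280 / (350·2.8) = 50.1061…

50.11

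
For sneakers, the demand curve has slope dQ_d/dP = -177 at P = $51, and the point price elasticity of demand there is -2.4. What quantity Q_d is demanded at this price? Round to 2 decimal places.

Ed = (dQ_d/dP)·(P/Q_d) ⇒ Q_d = (dQ_d/dP)·P/Ed = (-177)·51/(-2.4) = 3761.25

3761.25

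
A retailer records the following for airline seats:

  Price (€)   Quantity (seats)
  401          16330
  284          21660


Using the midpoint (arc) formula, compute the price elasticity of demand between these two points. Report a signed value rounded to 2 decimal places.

%ΔQ = (21660 − 16330) / [(16330 + 21660)/2] = 5330/18995 = 0.280600…
%ΔP = (284 − 401) / [(401 + 284)/2] = -117/342.5 = -0.341605…
Arc Ed = %ΔQ / %ΔP = (5330/18995) / (-117/342.5) = -0.8214…

-0.82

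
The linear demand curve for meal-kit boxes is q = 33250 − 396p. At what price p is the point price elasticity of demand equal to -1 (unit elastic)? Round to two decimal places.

41.98

Ed = −396p/(33250 − 396p). Set this equal to -1:
396p = 1·(33250 − 396p) ⇒ 396p(1 + 1) = 1·33250
p = 1·33250 / (396·2) = 41.9823…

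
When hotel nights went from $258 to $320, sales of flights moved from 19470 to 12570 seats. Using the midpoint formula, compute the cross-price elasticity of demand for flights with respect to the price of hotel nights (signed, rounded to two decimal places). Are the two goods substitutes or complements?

-2.01; complements

%ΔQ_{flights} = (12570 − 19470)/avg = -6900/16020 = -0.430711…
%ΔP_{hotel nights} = (320 − 258)/avg = 62/289 = 0.214532…
E_cross = (-6900/16020) / (62/289) = -2.0076…
E_cross < 0 ⇒ the goods are complements.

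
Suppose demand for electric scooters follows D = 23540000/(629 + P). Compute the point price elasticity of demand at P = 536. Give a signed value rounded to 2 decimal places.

-0.46

dD/dP = −23540000/(629 + P)² = -17.3442. At P = 536, D = 20206.
Ed = (dD/dP)·(P/D) = (-17.3442) × (536/20206) = -0.4600…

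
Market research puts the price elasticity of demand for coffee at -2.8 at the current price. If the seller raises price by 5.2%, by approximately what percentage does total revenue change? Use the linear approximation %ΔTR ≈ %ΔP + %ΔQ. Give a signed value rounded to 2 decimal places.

-9.36%

%ΔQ ≈ Ed × %ΔP = (-2.8) × (+5.2%) = -14.5600%
%ΔTR ≈ %ΔP + %ΔQ = (+5.2%) + (-14.5600%) = -9.3600%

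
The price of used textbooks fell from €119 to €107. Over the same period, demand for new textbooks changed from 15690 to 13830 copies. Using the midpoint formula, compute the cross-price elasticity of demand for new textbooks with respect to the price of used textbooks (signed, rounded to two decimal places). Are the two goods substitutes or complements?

1.19; substitutes

%ΔQ_{new textbooks} = (13830 − 15690)/avg = -1860/14760 = -0.126016…
%ΔP_{used textbooks} = (107 − 119)/avg = -12/113 = -0.106194…
E_cross = (-1860/14760) / (-12/113) = 1.1866…
E_cross > 0 ⇒ the goods are substitutes.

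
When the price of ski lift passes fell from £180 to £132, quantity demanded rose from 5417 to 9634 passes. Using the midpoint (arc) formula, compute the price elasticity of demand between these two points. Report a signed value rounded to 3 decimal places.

%ΔQ = (9634 − 5417) / [(5417 + 9634)/2] = 4217/7525.5 = 0.560361…
%ΔP = (132 − 180) / [(180 + 132)/2] = -48/156 = -0.307692…
Arc Ed = %ΔQ / %ΔP = (4217/7525.5) / (-48/156) = -1.82117…

-1.821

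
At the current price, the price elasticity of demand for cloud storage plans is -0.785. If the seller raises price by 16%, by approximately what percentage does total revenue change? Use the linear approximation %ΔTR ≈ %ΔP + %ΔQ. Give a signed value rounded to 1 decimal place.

+3.4%

%ΔQ ≈ Ed × %ΔP = (-0.785) × (+16%) = -12.5600%
%ΔTR ≈ %ΔP + %ΔQ = (+16%) + (-12.5600%) = +3.4400%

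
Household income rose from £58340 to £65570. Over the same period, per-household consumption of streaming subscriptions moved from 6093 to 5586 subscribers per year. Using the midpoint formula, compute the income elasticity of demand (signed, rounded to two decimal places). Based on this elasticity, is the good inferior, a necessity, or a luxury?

-0.74; inferior

%ΔQ = (5586 − 6093)/[( 6093 + 5586)/2] = -507/5839.5 = -0.086822…
%ΔIncome = (65570 − 58340)/[( 58340 + 65570)/2] = 7230/61955 = 0.116697…
E_income = (-507/5839.5) / (7230/61955) = -0.7439…
E_income < 0 ⇒ inferior good.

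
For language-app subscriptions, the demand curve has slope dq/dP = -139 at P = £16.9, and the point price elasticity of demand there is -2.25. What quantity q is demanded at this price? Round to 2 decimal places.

1044.04

Ed = (dq/dP)·(P/q) ⇒ q = (dq/dP)·P/Ed = (-139)·16.9/(-2.25) = 1044.0444…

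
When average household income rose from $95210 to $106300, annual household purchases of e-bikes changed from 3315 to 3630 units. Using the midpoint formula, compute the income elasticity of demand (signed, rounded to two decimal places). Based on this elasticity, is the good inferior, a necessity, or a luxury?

0.82; necessity

%ΔQ = (3630 − 3315)/[( 3315 + 3630)/2] = 315/3472.5 = 0.090712…
%ΔIncome = (106300 − 95210)/[( 95210 + 106300)/2] = 11090/100755 = 0.110068…
E_income = (315/3472.5) / (11090/100755) = 0.8241…
0 < E_income < 1 ⇒ normal good, necessity.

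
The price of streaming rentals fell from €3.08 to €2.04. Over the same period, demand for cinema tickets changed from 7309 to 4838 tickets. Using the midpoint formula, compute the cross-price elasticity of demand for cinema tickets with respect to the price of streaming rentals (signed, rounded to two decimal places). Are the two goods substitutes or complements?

%ΔQ_{cinema tickets} = (4838 − 7309)/avg = -2471/6073.5 = -0.406849…
%ΔP_{streaming rentals} = (2.04 − 3.08)/avg = -1.04/2.56 = -0.40625
E_cross = (-2471/6073.5) / (-1.04/2.56) = 1.0014…
E_cross > 0 ⇒ the goods are substitutes.

1.00; substitutes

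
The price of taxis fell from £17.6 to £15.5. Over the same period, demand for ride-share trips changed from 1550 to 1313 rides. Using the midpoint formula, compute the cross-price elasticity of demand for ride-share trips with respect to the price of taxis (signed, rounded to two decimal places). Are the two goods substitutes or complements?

1.30; substitutes

%ΔQ_{ride-share trips} = (1313 − 1550)/avg = -237/1431.5 = -0.165560…
%ΔP_{taxis} = (15.5 − 17.6)/avg = -2.1/16.55 = -0.126888…
E_cross = (-237/1431.5) / (-2.1/16.55) = 1.3047…
E_cross > 0 ⇒ the goods are substitutes.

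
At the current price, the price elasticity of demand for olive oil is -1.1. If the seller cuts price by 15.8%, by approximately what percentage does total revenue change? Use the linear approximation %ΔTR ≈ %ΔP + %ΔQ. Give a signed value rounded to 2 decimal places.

+1.58%

%ΔQ ≈ Ed × %ΔP = (-1.1) × (-15.8%) = +17.3800%
%ΔTR ≈ %ΔP + %ΔQ = (-15.8%) + (+17.3800%) = +1.5800%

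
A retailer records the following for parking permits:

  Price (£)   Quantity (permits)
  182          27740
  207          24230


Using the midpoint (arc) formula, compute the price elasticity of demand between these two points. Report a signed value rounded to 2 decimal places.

%ΔQ = (24230 − 27740) / [(27740 + 24230)/2] = -3510/25985 = -0.135077…
%ΔP = (207 − 182) / [(182 + 207)/2] = 25/194.5 = 0.128534…
Arc Ed = %ΔQ / %ΔP = (-3510/25985) / (25/194.5) = -1.0509…

-1.05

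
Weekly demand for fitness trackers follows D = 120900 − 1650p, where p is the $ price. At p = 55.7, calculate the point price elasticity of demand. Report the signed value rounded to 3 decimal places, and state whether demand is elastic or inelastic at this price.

dD/dp = −1650. At p = 55.7, D = 120900 − 1650(55.7) = 28995.
Ed = (dD/dp)·(p/D) = −1650 × (55.7/28995) = -3.16968…
|Ed| = 3.170 > 1, so demand is elastic.

-3.170; elastic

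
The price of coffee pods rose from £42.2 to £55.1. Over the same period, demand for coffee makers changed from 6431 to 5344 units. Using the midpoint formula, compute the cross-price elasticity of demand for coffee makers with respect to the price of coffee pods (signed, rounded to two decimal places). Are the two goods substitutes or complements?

-0.70; complements

%ΔQ_{coffee makers} = (5344 − 6431)/avg = -1087/5887.5 = -0.184628…
%ΔP_{coffee pods} = (55.1 − 42.2)/avg = 12.9/48.65 = 0.265159…
E_cross = (-1087/5887.5) / (12.9/48.65) = -0.6962…
E_cross < 0 ⇒ the goods are complements.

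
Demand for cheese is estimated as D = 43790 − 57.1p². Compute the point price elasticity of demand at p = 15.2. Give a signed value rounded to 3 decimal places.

dD/dp = −2·57.1·p = -1735.84. At p = 15.2, D = 30597.616.
Ed = (dD/dp)·(p/D) = (-1735.84) × (15.2/30597.616) = -0.86231…

-0.862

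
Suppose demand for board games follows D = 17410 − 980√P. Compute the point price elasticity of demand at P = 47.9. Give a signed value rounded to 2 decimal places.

dD/dP = −980/(2√P) = -70.7992. At P = 47.9, D = 10627.4.
Ed = (dD/dP)·(P/D) = (-70.7992) × (47.9/10627.4) = -0.3191…

-0.32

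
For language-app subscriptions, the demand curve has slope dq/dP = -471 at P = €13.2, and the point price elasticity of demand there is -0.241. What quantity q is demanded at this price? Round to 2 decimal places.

Ed = (dq/dP)·(P/q) ⇒ q = (dq/dP)·P/Ed = (-471)·13.2/(-0.241) = 25797.5103…

25797.51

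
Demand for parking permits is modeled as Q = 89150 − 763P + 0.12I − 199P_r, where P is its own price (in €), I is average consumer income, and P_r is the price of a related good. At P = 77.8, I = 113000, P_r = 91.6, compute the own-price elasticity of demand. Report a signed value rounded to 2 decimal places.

-2.36

At the given values, Q = 89150 − 763(77.8) + 0.12(113000) − 199(91.6) = 25120.2.
∂Q/∂P = −763.
E = (-763) × (77.8/25120.2) = -2.3630…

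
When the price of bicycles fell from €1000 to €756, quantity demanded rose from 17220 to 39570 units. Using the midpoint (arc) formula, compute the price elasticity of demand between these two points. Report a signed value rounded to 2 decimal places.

%ΔQ = (39570 − 17220) / [(17220 + 39570)/2] = 22350/28395 = 0.787110…
%ΔP = (756 − 1000) / [(1000 + 756)/2] = -244/878 = -0.277904…
Arc Ed = %ΔQ / %ΔP = (22350/28395) / (-244/878) = -2.8323…

-2.83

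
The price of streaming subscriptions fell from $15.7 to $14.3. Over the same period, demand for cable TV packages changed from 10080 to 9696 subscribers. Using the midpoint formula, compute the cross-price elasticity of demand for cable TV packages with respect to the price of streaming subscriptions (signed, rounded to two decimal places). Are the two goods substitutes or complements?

%ΔQ_{cable TV packages} = (9696 − 10080)/avg = -384/9888 = -0.038834…
%ΔP_{streaming subscriptions} = (14.3 − 15.7)/avg = -1.4/15 = -0.093333…
E_cross = (-384/9888) / (-1.4/15) = 0.4160…
E_cross > 0 ⇒ the goods are substitutes.

0.42; substitutes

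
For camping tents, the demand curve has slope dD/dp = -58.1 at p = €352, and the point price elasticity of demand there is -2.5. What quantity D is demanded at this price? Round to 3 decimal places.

Ed = (dD/dp)·(p/D) ⇒ D = (dD/dp)·p/Ed = (-58.1)·352/(-2.5) = 8180.48

8180.480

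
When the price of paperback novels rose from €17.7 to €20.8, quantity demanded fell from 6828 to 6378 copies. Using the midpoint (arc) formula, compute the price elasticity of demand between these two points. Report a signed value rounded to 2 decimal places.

%ΔQ = (6378 − 6828) / [(6828 + 6378)/2] = -450/6603 = -0.068150…
%ΔP = (20.8 − 17.7) / [(17.7 + 20.8)/2] = 3.1/19.25 = 0.161038…
Arc Ed = %ΔQ / %ΔP = (-450/6603) / (3.1/19.25) = -0.4231…

-0.42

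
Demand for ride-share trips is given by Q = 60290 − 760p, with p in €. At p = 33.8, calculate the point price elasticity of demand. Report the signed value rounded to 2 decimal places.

-0.74

dQ/dp = −760. At p = 33.8, Q = 60290 − 760(33.8) = 34602.
Ed = (dQ/dp)·(p/Q) = −760 × (33.8/34602) = -0.7423…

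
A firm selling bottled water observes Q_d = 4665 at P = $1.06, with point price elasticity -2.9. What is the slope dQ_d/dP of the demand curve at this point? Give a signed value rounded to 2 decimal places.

-12762.74

Ed = (dQ_d/dP)·(P/Q_d) ⇒ dQ_d/dP = Ed·Q_d/P = (-2.9)·4665/1.06 = -12762.7358…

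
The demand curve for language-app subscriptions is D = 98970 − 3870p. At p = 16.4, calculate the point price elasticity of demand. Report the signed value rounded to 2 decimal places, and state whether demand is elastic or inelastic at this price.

dD/dp = −3870. At p = 16.4, D = 98970 − 3870(16.4) = 35502.
Ed = (dD/dp)·(p/D) = −3870 × (16.4/35502) = -1.7877…
|Ed| = 1.79 > 1, so demand is elastic.

-1.79; elastic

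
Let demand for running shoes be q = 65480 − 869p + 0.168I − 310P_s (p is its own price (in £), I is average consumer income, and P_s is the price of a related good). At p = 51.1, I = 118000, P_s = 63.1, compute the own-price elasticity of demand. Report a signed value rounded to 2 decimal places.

-2.08

At the given values, q = 65480 − 869(51.1) + 0.168(118000) − 310(63.1) = 21337.1.
∂q/∂p = −869.
E = (-869) × (51.1/21337.1) = -2.0811…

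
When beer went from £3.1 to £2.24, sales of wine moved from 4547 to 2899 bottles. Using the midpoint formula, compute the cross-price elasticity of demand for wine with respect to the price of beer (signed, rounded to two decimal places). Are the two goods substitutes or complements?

1.37; substitutes

%ΔQ_{wine} = (2899 − 4547)/avg = -1648/3723 = -0.442653…
%ΔP_{beer} = (2.24 − 3.1)/avg = -0.86/2.67 = -0.322097…
E_cross = (-1648/3723) / (-0.86/2.67) = 1.3742…
E_cross > 0 ⇒ the goods are substitutes.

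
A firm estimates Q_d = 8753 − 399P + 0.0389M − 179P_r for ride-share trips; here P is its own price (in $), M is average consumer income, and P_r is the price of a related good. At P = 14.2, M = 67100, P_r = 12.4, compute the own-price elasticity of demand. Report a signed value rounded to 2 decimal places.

At the given values, Q_d = 8753 − 399(14.2) + 0.0389(67100) − 179(12.4) = 3477.79.
∂Q_d/∂P = −399.
E = (-399) × (14.2/3477.79) = -1.6291…

-1.63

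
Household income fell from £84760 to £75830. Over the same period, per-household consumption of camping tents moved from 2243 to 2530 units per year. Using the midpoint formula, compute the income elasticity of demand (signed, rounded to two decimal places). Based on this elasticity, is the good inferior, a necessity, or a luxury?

%ΔQ = (2530 − 2243)/[( 2243 + 2530)/2] = 287/2386.5 = 0.120259…
%ΔIncome = (75830 − 84760)/[( 84760 + 75830)/2] = -8930/80295 = -0.111214…
E_income = (287/2386.5) / (-8930/80295) = -1.0813…
E_income < 0 ⇒ inferior good.

-1.08; inferior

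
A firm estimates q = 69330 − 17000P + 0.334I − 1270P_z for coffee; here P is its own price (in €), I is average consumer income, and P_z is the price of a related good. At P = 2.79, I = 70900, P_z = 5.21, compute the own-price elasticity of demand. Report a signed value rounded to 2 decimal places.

-1.22

At the given values, q = 69330 − 17000(2.79) + 0.334(70900) − 1270(5.21) = 38963.9.
∂q/∂P = −17000.
E = (-17000) × (2.79/38963.9) = -1.2172…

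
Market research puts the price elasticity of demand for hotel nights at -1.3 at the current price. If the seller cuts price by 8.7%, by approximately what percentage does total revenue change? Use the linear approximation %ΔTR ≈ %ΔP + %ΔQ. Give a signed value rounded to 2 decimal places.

+2.61%

%ΔQ ≈ Ed × %ΔP = (-1.3) × (-8.7%) = +11.3100%
%ΔTR ≈ %ΔP + %ΔQ = (-8.7%) + (+11.3100%) = +2.6100%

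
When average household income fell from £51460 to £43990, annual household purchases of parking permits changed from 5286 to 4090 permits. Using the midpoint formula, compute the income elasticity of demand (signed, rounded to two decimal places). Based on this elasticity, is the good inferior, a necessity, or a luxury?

%ΔQ = (4090 − 5286)/[( 5286 + 4090)/2] = -1196/4688 = -0.255119…
%ΔIncome = (43990 − 51460)/[( 51460 + 43990)/2] = -7470/47725 = -0.156521…
E_income = (-1196/4688) / (-7470/47725) = 1.6299…
E_income > 1 ⇒ normal good, luxury.

1.63; luxury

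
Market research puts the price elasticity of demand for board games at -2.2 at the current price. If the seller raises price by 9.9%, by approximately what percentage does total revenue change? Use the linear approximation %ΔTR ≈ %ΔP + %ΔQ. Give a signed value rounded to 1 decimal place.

%ΔQ ≈ Ed × %ΔP = (-2.2) × (+9.9%) = -21.7800%
%ΔTR ≈ %ΔP + %ΔQ = (+9.9%) + (-21.7800%) = -11.8800%

-11.9%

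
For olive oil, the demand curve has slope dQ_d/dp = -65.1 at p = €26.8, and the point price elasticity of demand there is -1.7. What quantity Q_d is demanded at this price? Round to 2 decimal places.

Ed = (dQ_d/dp)·(p/Q_d) ⇒ Q_d = (dQ_d/dp)·p/Ed = (-65.1)·26.8/(-1.7) = 1026.2823…

1026.28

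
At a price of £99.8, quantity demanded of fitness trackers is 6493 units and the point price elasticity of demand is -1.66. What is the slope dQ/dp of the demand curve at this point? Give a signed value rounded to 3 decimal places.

Ed = (dQ/dp)·(p/Q) ⇒ dQ/dp = Ed·Q/p = (-1.66)·6493/99.8 = -107.99979…

-108.000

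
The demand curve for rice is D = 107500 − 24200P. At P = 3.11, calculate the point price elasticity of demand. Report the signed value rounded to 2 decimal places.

-2.33

dD/dP = −24200. At P = 3.11, D = 107500 − 24200(3.11) = 32238.
Ed = (dD/dP)·(P/D) = −24200 × (3.11/32238) = -2.3345…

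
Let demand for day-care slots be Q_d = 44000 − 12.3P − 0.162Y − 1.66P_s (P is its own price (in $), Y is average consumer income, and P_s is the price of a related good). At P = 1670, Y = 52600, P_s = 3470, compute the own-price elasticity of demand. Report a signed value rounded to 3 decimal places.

At the given values, Q_d = 44000 − 12.3(1670) − 0.162(52600) − 1.66(3470) = 9177.6.
∂Q_d/∂P = −12.3.
E = (-12.3) × (1670/9177.6) = -2.23816…

-2.238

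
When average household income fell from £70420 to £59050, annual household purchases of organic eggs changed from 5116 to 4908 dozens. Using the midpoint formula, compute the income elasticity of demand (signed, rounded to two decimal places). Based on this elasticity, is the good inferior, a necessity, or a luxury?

0.24; necessity

%ΔQ = (4908 − 5116)/[( 5116 + 4908)/2] = -208/5012 = -0.041500…
%ΔIncome = (59050 − 70420)/[( 70420 + 59050)/2] = -11370/64735 = -0.175639…
E_income = (-208/5012) / (-11370/64735) = 0.2362…
0 < E_income < 1 ⇒ normal good, necessity.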